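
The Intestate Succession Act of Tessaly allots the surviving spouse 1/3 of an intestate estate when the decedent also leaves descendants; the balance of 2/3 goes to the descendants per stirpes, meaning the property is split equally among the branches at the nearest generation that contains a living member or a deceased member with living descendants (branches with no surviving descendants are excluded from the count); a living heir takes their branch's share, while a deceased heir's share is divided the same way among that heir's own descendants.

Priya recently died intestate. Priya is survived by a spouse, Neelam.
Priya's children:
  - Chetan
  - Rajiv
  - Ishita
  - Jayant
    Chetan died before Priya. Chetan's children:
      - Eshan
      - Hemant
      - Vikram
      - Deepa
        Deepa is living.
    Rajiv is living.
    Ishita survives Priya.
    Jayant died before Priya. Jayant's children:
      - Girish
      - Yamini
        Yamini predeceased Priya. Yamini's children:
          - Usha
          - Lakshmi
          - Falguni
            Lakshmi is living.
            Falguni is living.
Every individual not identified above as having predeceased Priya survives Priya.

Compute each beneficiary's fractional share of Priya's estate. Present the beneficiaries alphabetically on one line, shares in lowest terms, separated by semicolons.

Neelam, as surviving spouse, takes 1/3.
The remaining 2/3 passes to Priya's descendants per stirpes.
The 2/3 is divided into 4 equal shares of 1/6 among Chetan, Rajiv, Ishita, Jayant.
Chetan predeceased; the 1/6 allotted to Chetan's branch passes to Chetan's issue by representation.
The 1/6 is divided into 4 equal shares of 1/24 among Eshan, Hemant, Vikram, Deepa.
Eshan is living and takes 1/24.
Hemant is living and takes 1/24.
Vikram is living and takes 1/24.
Deepa is living and takes 1/24.
Rajiv is living and takes 1/6.
Ishita is living and takes 1/6.
Jayant predeceased; the 1/6 allotted to Jayant's branch passes to Jayant's issue by representation.
The 1/6 is divided into 2 equal shares of 1/12 among Girish, Yamini.
Girish is living and takes 1/12.
Yamini predeceased; the 1/12 allotted to Yamini's branch passes to Yamini's issue by representation.
The 1/12 is divided into 3 equal shares of 1/36 among Usha, Lakshmi, Falguni.
Usha is living and takes 1/36.
Lakshmi is living and takes 1/36.
Falguni is living and takes 1/36.

Deepa 1/24; Eshan 1/24; Falguni 1/36; Girish 1/12; Hemant 1/24; Ishita 1/6; Lakshmi 1/36; Neelam 1/3; Rajiv 1/6; Usha 1/36; Vikram 1/24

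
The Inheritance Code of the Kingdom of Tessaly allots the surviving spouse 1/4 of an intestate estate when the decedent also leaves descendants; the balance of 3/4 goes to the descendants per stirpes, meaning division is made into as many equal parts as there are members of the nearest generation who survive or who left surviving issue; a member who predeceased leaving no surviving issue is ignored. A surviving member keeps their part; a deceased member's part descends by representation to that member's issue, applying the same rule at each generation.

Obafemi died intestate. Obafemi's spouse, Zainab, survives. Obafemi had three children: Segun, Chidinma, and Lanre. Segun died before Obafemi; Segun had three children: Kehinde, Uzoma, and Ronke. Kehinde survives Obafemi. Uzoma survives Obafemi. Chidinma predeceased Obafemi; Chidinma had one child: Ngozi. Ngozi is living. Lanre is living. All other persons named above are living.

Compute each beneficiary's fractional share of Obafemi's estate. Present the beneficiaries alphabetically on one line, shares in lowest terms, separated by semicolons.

Kehinde 1/12; Lanre 1/4; Ngozi 1/4; Ronke 1/12; Uzoma 1/12; Zainab 1/4

Zainab, as surviving spouse, takes 1/4.
The remaining 3/4 passes to Obafemi's descendants per stirpes.
The 3/4 is divided into 3 equal shares of 1/4 among Segun, Chidinma, Lanre.
Segun predeceased; the 1/4 allotted to Segun's branch passes to Segun's issue by representation.
The 1/4 is divided into 3 equal shares of 1/12 among Kehinde, Uzoma, Ronke.
Kehinde is living and takes 1/12.
Uzoma is living and takes 1/12.
Ronke is living and takes 1/12.
Chidinma predeceased; the 1/4 allotted to Chidinma's branch passes to Chidinma's issue by representation.
Ngozi is the sole taker at this level and receives the full 1/4.
Lanre is living and takes 1/4.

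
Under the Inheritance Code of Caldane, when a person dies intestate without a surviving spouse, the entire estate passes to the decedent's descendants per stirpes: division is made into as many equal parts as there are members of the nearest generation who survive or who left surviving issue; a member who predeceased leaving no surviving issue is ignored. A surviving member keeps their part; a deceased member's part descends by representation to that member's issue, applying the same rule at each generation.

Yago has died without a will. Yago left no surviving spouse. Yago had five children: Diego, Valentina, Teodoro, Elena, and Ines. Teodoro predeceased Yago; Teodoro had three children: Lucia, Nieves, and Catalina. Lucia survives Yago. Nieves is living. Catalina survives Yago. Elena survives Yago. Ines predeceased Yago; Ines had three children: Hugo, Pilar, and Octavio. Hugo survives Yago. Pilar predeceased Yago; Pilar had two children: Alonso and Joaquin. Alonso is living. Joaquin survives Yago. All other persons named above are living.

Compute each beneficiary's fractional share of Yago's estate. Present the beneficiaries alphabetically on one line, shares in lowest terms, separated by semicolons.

Alonso 1/30; Catalina 1/15; Diego 1/5; Elena 1/5; Hugo 1/15; Joaquin 1/30; Lucia 1/15; Nieves 1/15; Octavio 1/15; Valentina 1/5

There is no surviving spouse, so the entire estate passes to Yago's descendants per stirpes.
The estate is divided into 5 equal shares of 1/5 among Diego, Valentina, Teodoro, Elena, Ines.
Diego is living and takes 1/5.
Valentina is living and takes 1/5.
Teodoro predeceased; the 1/5 allotted to Teodoro's branch passes to Teodoro's issue by representation.
The 1/5 is divided into 3 equal shares of 1/15 among Lucia, Nieves, Catalina.
Lucia is living and takes 1/15.
Nieves is living and takes 1/15.
Catalina is living and takes 1/15.
Elena is living and takes 1/5.
Ines predeceased; the 1/5 allotted to Ines's branch passes to Ines's issue by representation.
The 1/5 is divided into 3 equal shares of 1/15 among Hugo, Pilar, Octavio.
Hugo is living and takes 1/15.
Pilar predeceased; the 1/15 allotted to Pilar's branch passes to Pilar's issue by representation.
The 1/15 is divided into 2 equal shares of 1/30 among Alonso, Joaquin.
Alonso is living and takes 1/30.
Joaquin is living and takes 1/30.
Octavio is living and takes 1/15.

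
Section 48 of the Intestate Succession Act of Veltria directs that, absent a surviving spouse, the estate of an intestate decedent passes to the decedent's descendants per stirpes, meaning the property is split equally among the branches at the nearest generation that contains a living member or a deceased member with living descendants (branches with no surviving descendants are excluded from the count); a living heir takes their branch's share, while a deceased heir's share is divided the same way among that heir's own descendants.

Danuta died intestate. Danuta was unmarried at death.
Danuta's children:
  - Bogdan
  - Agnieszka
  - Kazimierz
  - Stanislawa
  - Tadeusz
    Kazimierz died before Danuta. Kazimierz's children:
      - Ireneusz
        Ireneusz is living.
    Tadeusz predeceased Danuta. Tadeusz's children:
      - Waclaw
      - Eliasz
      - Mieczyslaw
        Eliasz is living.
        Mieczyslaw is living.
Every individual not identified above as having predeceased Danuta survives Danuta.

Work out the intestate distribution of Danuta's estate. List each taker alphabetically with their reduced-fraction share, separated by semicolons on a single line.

There is no surviving spouse, so the entire estate passes to Danuta's descendants per stirpes.
The estate is divided into 5 equal shares of 1/5 among Bogdan, Agnieszka, Kazimierz, Stanislawa, Tadeusz.
Bogdan is living and takes 1/5.
Agnieszka is living and takes 1/5.
Kazimierz predeceased; the 1/5 allotted to Kazimierz's branch passes to Kazimierz's issue by representation.
Ireneusz is the sole taker at this level and receives the full 1/5.
Stanislawa is living and takes 1/5.
Tadeusz predeceased; the 1/5 allotted to Tadeusz's branch passes to Tadeusz's issue by representation.
The 1/5 is divided into 3 equal shares of 1/15 among Waclaw, Eliasz, Mieczyslaw.
Waclaw is living and takes 1/15.
Eliasz is living and takes 1/15.
Mieczyslaw is living and takes 1/15.

Agnieszka 1/5; Bogdan 1/5; Eliasz 1/15; Ireneusz 1/5; Mieczyslaw 1/15; Stanislawa 1/5; Waclaw 1/15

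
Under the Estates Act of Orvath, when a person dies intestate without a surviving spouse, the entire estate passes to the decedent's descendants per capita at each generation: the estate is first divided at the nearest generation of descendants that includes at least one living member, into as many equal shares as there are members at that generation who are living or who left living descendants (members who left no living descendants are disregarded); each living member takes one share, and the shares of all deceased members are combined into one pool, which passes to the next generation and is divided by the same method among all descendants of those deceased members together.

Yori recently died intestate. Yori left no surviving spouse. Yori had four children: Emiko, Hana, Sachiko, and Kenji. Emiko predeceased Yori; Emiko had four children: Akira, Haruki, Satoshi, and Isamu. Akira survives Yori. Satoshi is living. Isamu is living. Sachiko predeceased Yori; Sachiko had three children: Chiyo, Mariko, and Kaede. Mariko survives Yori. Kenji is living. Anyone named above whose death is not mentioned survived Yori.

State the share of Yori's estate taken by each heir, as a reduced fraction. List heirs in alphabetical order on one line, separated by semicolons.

Akira 1/14; Chiyo 1/14; Hana 1/4; Haruki 1/14; Isamu 1/14; Kaede 1/14; Kenji 1/4; Mariko 1/14; Satoshi 1/14

There is no surviving spouse, so the entire estate passes to Yori's descendants per capita at each generation.
At generation 1 (Emiko, Hana, Sachiko, Kenji) there are 4 shares of (1)/4 = 1/4 each.
Living: Hana and Kenji — each takes 1/4.
Deceased: Emiko and Sachiko. Their combined 1/2 is pooled and carried to generation 2.
At generation 2 (Akira, Haruki, Satoshi, Isamu, Chiyo, Mariko, Kaede) there are 7 shares of (1/2)/7 = 1/14 each.
Living: Akira, Haruki, Satoshi, Isamu, Chiyo, Mariko, and Kaede — each takes 1/14.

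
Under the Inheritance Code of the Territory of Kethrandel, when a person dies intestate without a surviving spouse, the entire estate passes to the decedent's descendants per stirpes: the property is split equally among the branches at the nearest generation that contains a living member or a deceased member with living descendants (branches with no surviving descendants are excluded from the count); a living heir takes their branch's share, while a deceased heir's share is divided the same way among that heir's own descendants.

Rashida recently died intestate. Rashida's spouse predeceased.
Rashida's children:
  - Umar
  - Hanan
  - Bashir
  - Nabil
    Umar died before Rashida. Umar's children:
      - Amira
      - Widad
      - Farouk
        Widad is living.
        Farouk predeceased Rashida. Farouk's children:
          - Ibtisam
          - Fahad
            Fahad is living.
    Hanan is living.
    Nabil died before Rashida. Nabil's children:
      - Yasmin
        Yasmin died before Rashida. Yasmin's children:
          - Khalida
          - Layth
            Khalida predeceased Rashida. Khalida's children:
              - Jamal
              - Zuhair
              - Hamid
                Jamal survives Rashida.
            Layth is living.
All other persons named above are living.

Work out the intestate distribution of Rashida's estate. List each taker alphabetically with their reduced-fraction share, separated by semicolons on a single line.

There is no surviving spouse, so the entire estate passes to Rashida's descendants per stirpes.
The estate is divided into 4 equal shares of 1/4 among Umar, Hanan, Bashir, Nabil.
Umar predeceased; the 1/4 allotted to Umar's branch passes to Umar's issue by representation.
The 1/4 is divided into 3 equal shares of 1/12 among Amira, Widad, Farouk.
Amira is living and takes 1/12.
Widad is living and takes 1/12.
Farouk predeceased; the 1/12 allotted to Farouk's branch passes to Farouk's issue by representation.
The 1/12 is divided into 2 equal shares of 1/24 among Ibtisam, Fahad.
Ibtisam is living and takes 1/24.
Fahad is living and takes 1/24.
Hanan is living and takes 1/4.
Bashir is living and takes 1/4.
Nabil predeceased; the 1/4 allotted to Nabil's branch passes to Nabil's issue by representation.
Yasmin's line is the sole branch at this level, so the full 1/4 passes to Yasmin's issue by representation.
The 1/4 is divided into 2 equal shares of 1/8 among Khalida, Layth.
Khalida predeceased; the 1/8 allotted to Khalida's branch passes to Khalida's issue by representation.
The 1/8 is divided into 3 equal shares of 1/24 among Jamal, Zuhair, Hamid.
Jamal is living and takes 1/24.
Zuhair is living and takes 1/24.
Hamid is living and takes 1/24.
Layth is living and takes 1/8.

Amira 1/12; Bashir 1/4; Fahad 1/24; Hamid 1/24; Hanan 1/4; Ibtisam 1/24; Jamal 1/24; Layth 1/8; Widad 1/12; Zuhair 1/24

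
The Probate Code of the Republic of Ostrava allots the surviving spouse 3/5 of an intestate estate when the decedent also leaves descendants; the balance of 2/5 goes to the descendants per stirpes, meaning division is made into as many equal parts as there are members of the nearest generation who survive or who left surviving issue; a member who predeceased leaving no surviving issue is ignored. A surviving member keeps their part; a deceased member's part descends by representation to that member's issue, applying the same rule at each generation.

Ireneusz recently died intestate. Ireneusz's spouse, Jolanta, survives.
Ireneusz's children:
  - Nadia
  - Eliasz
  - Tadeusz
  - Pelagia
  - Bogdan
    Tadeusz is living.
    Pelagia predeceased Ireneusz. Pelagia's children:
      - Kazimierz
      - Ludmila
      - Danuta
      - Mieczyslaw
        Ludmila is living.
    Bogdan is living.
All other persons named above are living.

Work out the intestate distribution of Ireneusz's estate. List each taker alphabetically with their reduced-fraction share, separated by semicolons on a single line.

Jolanta, as surviving spouse, takes 3/5.
The remaining 2/5 passes to Ireneusz's descendants per stirpes.
The 2/5 is divided into 5 equal shares of 2/25 among Nadia, Eliasz, Tadeusz, Pelagia, Bogdan.
Nadia is living and takes 2/25.
Eliasz is living and takes 2/25.
Tadeusz is living and takes 2/25.
Pelagia predeceased; the 2/25 allotted to Pelagia's branch passes to Pelagia's issue by representation.
The 2/25 is divided into 4 equal shares of 1/50 among Kazimierz, Ludmila, Danuta, Mieczyslaw.
Kazimierz is living and takes 1/50.
Ludmila is living and takes 1/50.
Danuta is living and takes 1/50.
Mieczyslaw is living and takes 1/50.
Bogdan is living and takes 2/25.

Bogdan 2/25; Danuta 1/50; Eliasz 2/25; Jolanta 3/5; Kazimierz 1/50; Ludmila 1/50; Mieczyslaw 1/50; Nadia 2/25; Tadeusz 2/25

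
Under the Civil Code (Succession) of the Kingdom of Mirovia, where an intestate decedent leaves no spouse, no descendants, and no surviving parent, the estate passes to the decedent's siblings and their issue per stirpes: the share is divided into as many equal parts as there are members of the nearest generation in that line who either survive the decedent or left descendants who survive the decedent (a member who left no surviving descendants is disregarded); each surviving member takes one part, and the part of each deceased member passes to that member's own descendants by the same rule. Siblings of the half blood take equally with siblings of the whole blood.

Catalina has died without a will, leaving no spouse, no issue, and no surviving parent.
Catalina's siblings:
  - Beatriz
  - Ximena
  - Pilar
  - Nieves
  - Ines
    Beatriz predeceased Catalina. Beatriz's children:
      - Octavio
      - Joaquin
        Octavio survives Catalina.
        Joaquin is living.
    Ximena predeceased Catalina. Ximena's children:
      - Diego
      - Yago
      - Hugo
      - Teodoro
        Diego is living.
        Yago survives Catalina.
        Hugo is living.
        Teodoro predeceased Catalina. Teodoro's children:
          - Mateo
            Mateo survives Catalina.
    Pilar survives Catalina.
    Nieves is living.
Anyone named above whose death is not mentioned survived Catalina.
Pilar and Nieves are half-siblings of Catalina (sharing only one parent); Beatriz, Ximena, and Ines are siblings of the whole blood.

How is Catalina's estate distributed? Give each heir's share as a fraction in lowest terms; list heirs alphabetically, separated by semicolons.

No spouse, descendants, or parent survives, so the estate passes to Catalina's siblings per stirpes.
Half-blood and whole-blood siblings take equally under the stated rule.
The estate is divided into 5 equal shares of 1/5 among Beatriz, Ximena, Pilar, Nieves, Ines.
Beatriz predeceased; the 1/5 allotted to Beatriz's branch passes to Beatriz's issue by representation.
The 1/5 is divided into 2 equal shares of 1/10 among Octavio, Joaquin.
Octavio is living and takes 1/10.
Joaquin is living and takes 1/10.
Ximena predeceased; the 1/5 allotted to Ximena's branch passes to Ximena's issue by representation.
The 1/5 is divided into 4 equal shares of 1/20 among Diego, Yago, Hugo, Teodoro.
Diego is living and takes 1/20.
Yago is living and takes 1/20.
Hugo is living and takes 1/20.
Teodoro predeceased; the 1/20 allotted to Teodoro's branch passes to Teodoro's issue by representation.
Mateo is the sole taker at this level and receives the full 1/20.
Pilar is living and takes 1/5.
Nieves is living and takes 1/5.
Ines is living and takes 1/5.

Diego 1/20; Hugo 1/20; Ines 1/5; Joaquin 1/10; Mateo 1/20; Nieves 1/5; Octavio 1/10; Pilar 1/5; Yago 1/20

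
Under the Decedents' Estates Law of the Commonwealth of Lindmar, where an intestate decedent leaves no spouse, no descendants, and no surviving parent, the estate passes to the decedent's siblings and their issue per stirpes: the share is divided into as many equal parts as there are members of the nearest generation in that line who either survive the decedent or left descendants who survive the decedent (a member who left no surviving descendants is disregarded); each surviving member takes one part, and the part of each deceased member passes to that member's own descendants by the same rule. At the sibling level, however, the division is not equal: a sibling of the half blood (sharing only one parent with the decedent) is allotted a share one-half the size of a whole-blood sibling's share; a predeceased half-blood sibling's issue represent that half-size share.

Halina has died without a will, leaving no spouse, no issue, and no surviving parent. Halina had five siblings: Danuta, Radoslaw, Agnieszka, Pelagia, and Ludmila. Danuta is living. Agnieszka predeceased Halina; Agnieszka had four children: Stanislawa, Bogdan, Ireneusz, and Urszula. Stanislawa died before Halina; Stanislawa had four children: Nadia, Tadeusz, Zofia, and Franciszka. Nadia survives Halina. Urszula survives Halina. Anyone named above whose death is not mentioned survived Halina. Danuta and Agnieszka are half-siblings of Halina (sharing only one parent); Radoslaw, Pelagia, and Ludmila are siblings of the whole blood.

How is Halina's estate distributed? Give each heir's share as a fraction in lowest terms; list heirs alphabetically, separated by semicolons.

No spouse, descendants, or parent survives, so the estate passes to Halina's siblings per stirpes.
Half-blood siblings count for one-half the weight of whole-blood siblings at the initial division.
Dividing 1 in proportion to weights (total weight 4): Danuta (weight 1/2) → 1/8; Radoslaw (weight 1) → 1/4; Agnieszka (weight 1/2) → 1/8; Pelagia (weight 1) → 1/4; Ludmila (weight 1) → 1/4.
Danuta is living and takes 1/8.
Radoslaw is living and takes 1/4.
Agnieszka predeceased; the 1/8 allotted to Agnieszka's branch passes to Agnieszka's issue by representation.
The 1/8 is divided into 4 equal shares of 1/32 among Stanislawa, Bogdan, Ireneusz, Urszula.
Stanislawa predeceased; the 1/32 allotted to Stanislawa's branch passes to Stanislawa's issue by representation.
The 1/32 is divided into 4 equal shares of 1/128 among Nadia, Tadeusz, Zofia, Franciszka.
Nadia is living and takes 1/128.
Tadeusz is living and takes 1/128.
Zofia is living and takes 1/128.
Franciszka is living and takes 1/128.
Bogdan is living and takes 1/32.
Ireneusz is living and takes 1/32.
Urszula is living and takes 1/32.
Pelagia is living and takes 1/4.
Ludmila is living and takes 1/4.

Bogdan 1/32; Danuta 1/8; Franciszka 1/128; Ireneusz 1/32; Ludmila 1/4; Nadia 1/128; Pelagia 1/4; Radoslaw 1/4; Tadeusz 1/128; Urszula 1/32; Zofia 1/128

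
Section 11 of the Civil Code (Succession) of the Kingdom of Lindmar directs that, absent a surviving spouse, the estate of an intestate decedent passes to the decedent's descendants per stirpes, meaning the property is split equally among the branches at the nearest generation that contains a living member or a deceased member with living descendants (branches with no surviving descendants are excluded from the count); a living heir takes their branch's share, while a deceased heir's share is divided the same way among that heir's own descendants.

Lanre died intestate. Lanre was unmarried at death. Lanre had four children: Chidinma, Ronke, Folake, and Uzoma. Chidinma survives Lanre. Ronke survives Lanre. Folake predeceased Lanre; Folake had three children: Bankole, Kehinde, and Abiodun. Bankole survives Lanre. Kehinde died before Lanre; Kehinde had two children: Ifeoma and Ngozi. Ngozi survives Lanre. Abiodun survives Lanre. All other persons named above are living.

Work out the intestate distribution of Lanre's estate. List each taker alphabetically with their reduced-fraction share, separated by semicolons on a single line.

Abiodun 1/12; Bankole 1/12; Chidinma 1/4; Ifeoma 1/24; Ngozi 1/24; Ronke 1/4; Uzoma 1/4

There is no surviving spouse, so the entire estate passes to Lanre's descendants per stirpes.
The estate is divided into 4 equal shares of 1/4 among Chidinma, Ronke, Folake, Uzoma.
Chidinma is living and takes 1/4.
Ronke is living and takes 1/4.
Folake predeceased; the 1/4 allotted to Folake's branch passes to Folake's issue by representation.
The 1/4 is divided into 3 equal shares of 1/12 among Bankole, Kehinde, Abiodun.
Bankole is living and takes 1/12.
Kehinde predeceased; the 1/12 allotted to Kehinde's branch passes to Kehinde's issue by representation.
The 1/12 is divided into 2 equal shares of 1/24 among Ifeoma, Ngozi.
Ifeoma is living and takes 1/24.
Ngozi is living and takes 1/24.
Abiodun is living and takes 1/12.
Uzoma is living and takes 1/4.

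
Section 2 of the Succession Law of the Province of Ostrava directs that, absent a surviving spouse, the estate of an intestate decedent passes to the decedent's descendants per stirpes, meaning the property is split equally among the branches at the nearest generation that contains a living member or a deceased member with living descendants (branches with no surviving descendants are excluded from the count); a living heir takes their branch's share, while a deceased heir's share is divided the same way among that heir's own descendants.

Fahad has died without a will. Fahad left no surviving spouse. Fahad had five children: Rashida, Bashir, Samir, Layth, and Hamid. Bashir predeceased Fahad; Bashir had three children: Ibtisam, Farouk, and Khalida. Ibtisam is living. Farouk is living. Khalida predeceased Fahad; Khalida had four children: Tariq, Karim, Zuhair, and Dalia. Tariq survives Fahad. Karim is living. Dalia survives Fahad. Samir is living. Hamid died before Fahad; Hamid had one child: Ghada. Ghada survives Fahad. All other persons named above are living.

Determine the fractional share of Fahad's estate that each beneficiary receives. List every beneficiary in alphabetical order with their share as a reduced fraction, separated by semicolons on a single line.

There is no surviving spouse, so the entire estate passes to Fahad's descendants per stirpes.
The estate is divided into 5 equal shares of 1/5 among Rashida, Bashir, Samir, Layth, Hamid.
Rashida is living and takes 1/5.
Bashir predeceased; the 1/5 allotted to Bashir's branch passes to Bashir's issue by representation.
The 1/5 is divided into 3 equal shares of 1/15 among Ibtisam, Farouk, Khalida.
Ibtisam is living and takes 1/15.
Farouk is living and takes 1/15.
Khalida predeceased; the 1/15 allotted to Khalida's branch passes to Khalida's issue by representation.
The 1/15 is divided into 4 equal shares of 1/60 among Tariq, Karim, Zuhair, Dalia.
Tariq is living and takes 1/60.
Karim is living and takes 1/60.
Zuhair is living and takes 1/60.
Dalia is living and takes 1/60.
Samir is living and takes 1/5.
Layth is living and takes 1/5.
Hamid predeceased; the 1/5 allotted to Hamid's branch passes to Hamid's issue by representation.
Ghada is the sole taker at this level and receives the full 1/5.

Dalia 1/60; Farouk 1/15; Ghada 1/5; Ibtisam 1/15; Karim 1/60; Layth 1/5; Rashida 1/5; Samir 1/5; Tariq 1/60; Zuhair 1/60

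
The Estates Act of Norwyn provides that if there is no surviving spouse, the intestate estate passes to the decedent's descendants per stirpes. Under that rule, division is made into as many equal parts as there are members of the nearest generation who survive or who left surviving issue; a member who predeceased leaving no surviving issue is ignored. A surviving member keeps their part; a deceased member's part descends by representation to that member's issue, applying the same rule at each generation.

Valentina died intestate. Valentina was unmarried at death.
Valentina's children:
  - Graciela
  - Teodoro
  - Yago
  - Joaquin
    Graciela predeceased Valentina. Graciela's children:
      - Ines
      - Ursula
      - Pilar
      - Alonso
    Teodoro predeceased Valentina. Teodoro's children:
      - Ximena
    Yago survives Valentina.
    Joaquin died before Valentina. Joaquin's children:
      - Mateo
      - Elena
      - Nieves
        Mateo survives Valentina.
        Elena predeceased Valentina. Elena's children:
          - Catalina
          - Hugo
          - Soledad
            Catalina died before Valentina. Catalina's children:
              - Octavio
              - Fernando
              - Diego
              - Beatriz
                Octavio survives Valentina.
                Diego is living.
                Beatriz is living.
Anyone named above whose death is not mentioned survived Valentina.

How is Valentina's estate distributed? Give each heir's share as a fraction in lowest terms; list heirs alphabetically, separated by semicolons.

There is no surviving spouse, so the entire estate passes to Valentina's descendants per stirpes.
The estate is divided into 4 equal shares of 1/4 among Graciela, Teodoro, Yago, Joaquin.
Graciela predeceased; the 1/4 allotted to Graciela's branch passes to Graciela's issue by representation.
The 1/4 is divided into 4 equal shares of 1/16 among Ines, Ursula, Pilar, Alonso.
Ines is living and takes 1/16.
Ursula is living and takes 1/16.
Pilar is living and takes 1/16.
Alonso is living and takes 1/16.
Teodoro predeceased; the 1/4 allotted to Teodoro's branch passes to Teodoro's issue by representation.
Ximena is the sole taker at this level and receives the full 1/4.
Yago is living and takes 1/4.
Joaquin predeceased; the 1/4 allotted to Joaquin's branch passes to Joaquin's issue by representation.
The 1/4 is divided into 3 equal shares of 1/12 among Mateo, Elena, Nieves.
Mateo is living and takes 1/12.
Elena predeceased; the 1/12 allotted to Elena's branch passes to Elena's issue by representation.
The 1/12 is divided into 3 equal shares of 1/36 among Catalina, Hugo, Soledad.
Catalina predeceased; the 1/36 allotted to Catalina's branch passes to Catalina's issue by representation.
The 1/36 is divided into 4 equal shares of 1/144 among Octavio, Fernando, Diego, Beatriz.
Octavio is living and takes 1/144.
Fernando is living and takes 1/144.
Diego is living and takes 1/144.
Beatriz is living and takes 1/144.
Hugo is living and takes 1/36.
Soledad is living and takes 1/36.
Nieves is living and takes 1/12.

Alonso 1/16; Beatriz 1/144; Diego 1/144; Fernando 1/144; Hugo 1/36; Ines 1/16; Mateo 1/12; Nieves 1/12; Octavio 1/144; Pilar 1/16; Soledad 1/36; Ursula 1/16; Ximena 1/4; Yago 1/4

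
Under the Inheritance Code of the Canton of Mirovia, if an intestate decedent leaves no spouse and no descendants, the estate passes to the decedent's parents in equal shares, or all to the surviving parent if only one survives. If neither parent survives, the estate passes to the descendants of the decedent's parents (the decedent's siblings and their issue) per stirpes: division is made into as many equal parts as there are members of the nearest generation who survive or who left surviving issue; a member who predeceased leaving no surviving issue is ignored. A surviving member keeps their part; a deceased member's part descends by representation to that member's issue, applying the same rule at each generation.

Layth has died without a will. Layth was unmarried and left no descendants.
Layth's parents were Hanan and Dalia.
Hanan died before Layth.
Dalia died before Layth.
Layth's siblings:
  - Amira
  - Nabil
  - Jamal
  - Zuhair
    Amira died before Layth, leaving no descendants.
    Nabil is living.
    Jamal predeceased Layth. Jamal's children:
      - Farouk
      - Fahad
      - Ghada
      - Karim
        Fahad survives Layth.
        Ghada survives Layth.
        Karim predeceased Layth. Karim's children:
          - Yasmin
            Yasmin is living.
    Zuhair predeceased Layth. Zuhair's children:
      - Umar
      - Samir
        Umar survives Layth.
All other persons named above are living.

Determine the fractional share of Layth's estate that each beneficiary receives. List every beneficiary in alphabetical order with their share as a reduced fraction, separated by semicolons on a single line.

Neither parent survives and there are no descendants, so the estate passes to Layth's siblings and their issue per stirpes.
Amira left no surviving issue, so that branch lapses and is disregarded.
The estate is divided into 3 equal shares of 1/3 among Nabil, Jamal, Zuhair.
Nabil is living and takes 1/3.
Jamal predeceased; the 1/3 allotted to Jamal's branch passes to Jamal's issue by representation.
The 1/3 is divided into 4 equal shares of 1/12 among Farouk, Fahad, Ghada, Karim.
Farouk is living and takes 1/12.
Fahad is living and takes 1/12.
Ghada is living and takes 1/12.
Karim predeceased; the 1/12 allotted to Karim's branch passes to Karim's issue by representation.
Yasmin is the sole taker at this level and receives the full 1/12.
Zuhair predeceased; the 1/3 allotted to Zuhair's branch passes to Zuhair's issue by representation.
The 1/3 is divided into 2 equal shares of 1/6 among Umar, Samir.
Umar is living and takes 1/6.
Samir is living and takes 1/6.

Fahad 1/12; Farouk 1/12; Ghada 1/12; Nabil 1/3; Samir 1/6; Umar 1/6; Yasmin 1/12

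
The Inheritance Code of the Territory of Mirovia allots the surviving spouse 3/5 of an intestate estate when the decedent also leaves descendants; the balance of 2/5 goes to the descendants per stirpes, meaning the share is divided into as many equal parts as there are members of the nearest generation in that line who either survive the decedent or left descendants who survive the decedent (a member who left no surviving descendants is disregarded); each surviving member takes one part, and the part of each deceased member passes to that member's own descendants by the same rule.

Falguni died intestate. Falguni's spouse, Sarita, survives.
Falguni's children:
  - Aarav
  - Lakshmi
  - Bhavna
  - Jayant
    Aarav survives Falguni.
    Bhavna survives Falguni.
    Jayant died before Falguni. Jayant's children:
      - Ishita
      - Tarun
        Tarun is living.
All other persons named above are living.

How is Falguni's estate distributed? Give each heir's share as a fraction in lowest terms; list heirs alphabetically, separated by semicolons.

Aarav 1/10; Bhavna 1/10; Ishita 1/20; Lakshmi 1/10; Sarita 3/5; Tarun 1/20

Sarita, as surviving spouse, takes 3/5.
The remaining 2/5 passes to Falguni's descendants per stirpes.
The 2/5 is divided into 4 equal shares of 1/10 among Aarav, Lakshmi, Bhavna, Jayant.
Aarav is living and takes 1/10.
Lakshmi is living and takes 1/10.
Bhavna is living and takes 1/10.
Jayant predeceased; the 1/10 allotted to Jayant's branch passes to Jayant's issue by representation.
The 1/10 is divided into 2 equal shares of 1/20 among Ishita, Tarun.
Ishita is living and takes 1/20.
Tarun is living and takes 1/20.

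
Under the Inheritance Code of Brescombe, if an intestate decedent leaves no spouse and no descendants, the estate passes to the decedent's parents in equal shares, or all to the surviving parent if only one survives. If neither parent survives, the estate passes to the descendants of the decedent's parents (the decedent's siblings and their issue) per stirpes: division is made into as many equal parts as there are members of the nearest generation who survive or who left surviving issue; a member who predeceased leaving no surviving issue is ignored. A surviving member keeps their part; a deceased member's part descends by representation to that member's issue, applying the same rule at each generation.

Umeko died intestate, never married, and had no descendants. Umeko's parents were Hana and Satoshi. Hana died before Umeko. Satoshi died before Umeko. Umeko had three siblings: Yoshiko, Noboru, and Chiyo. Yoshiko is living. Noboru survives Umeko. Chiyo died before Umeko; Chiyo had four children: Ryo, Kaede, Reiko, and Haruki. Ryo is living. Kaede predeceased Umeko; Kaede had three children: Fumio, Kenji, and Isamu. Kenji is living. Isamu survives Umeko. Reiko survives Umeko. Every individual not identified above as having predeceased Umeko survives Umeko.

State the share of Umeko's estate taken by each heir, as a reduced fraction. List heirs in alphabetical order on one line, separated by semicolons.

Fumio 1/36; Haruki 1/12; Isamu 1/36; Kenji 1/36; Noboru 1/3; Reiko 1/12; Ryo 1/12; Yoshiko 1/3

Neither parent survives and there are no descendants, so the estate passes to Umeko's siblings and their issue per stirpes.
The estate is divided into 3 equal shares of 1/3 among Yoshiko, Noboru, Chiyo.
Yoshiko is living and takes 1/3.
Noboru is living and takes 1/3.
Chiyo predeceased; the 1/3 allotted to Chiyo's branch passes to Chiyo's issue by representation.
The 1/3 is divided into 4 equal shares of 1/12 among Ryo, Kaede, Reiko, Haruki.
Ryo is living and takes 1/12.
Kaede predeceased; the 1/12 allotted to Kaede's branch passes to Kaede's issue by representation.
The 1/12 is divided into 3 equal shares of 1/36 among Fumio, Kenji, Isamu.
Fumio is living and takes 1/36.
Kenji is living and takes 1/36.
Isamu is living and takes 1/36.
Reiko is living and takes 1/12.
Haruki is living and takes 1/12.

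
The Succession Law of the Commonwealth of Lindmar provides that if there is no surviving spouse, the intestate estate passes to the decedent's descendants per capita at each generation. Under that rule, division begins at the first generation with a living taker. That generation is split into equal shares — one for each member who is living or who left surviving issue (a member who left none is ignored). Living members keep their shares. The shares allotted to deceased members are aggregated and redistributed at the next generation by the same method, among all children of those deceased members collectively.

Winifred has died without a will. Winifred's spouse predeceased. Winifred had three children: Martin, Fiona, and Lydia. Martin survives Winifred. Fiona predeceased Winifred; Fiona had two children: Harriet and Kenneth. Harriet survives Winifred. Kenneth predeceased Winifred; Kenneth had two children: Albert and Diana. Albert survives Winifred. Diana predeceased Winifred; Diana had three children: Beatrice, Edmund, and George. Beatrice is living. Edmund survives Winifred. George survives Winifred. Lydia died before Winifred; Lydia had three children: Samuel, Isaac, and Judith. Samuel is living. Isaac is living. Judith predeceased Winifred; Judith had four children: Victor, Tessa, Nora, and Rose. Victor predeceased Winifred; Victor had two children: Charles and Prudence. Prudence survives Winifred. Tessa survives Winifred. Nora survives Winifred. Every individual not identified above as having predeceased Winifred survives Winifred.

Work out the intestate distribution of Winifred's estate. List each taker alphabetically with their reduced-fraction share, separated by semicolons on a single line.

Albert 2/45; Beatrice 4/225; Charles 4/225; Edmund 4/225; George 4/225; Harriet 2/15; Isaac 2/15; Martin 1/3; Nora 2/45; Prudence 4/225; Rose 2/45; Samuel 2/15; Tessa 2/45

There is no surviving spouse, so the entire estate passes to Winifred's descendants per capita at each generation.
At generation 1 (Martin, Fiona, Lydia) there are 3 shares of (1)/3 = 1/3 each.
Living: Martin — each takes 1/3.
Deceased: Fiona and Lydia. Their combined 2/3 is pooled and carried to generation 2.
At generation 2 (Harriet, Kenneth, Samuel, Isaac, Judith) there are 5 shares of (2/3)/5 = 2/15 each.
Living: Harriet, Samuel, and Isaac — each takes 2/15.
Deceased: Kenneth and Judith. Their combined 4/15 is pooled and carried to generation 3.
At generation 3 (Albert, Diana, Victor, Tessa, Nora, Rose) there are 6 shares of (4/15)/6 = 2/45 each.
Living: Albert, Tessa, Nora, and Rose — each takes 2/45.
Deceased: Diana and Victor. Their combined 4/45 is pooled and carried to generation 4.
At generation 4 (Beatrice, Edmund, George, Charles, Prudence) there are 5 shares of (4/45)/5 = 4/225 each.
Living: Beatrice, Edmund, George, Charles, and Prudence — each takes 4/225.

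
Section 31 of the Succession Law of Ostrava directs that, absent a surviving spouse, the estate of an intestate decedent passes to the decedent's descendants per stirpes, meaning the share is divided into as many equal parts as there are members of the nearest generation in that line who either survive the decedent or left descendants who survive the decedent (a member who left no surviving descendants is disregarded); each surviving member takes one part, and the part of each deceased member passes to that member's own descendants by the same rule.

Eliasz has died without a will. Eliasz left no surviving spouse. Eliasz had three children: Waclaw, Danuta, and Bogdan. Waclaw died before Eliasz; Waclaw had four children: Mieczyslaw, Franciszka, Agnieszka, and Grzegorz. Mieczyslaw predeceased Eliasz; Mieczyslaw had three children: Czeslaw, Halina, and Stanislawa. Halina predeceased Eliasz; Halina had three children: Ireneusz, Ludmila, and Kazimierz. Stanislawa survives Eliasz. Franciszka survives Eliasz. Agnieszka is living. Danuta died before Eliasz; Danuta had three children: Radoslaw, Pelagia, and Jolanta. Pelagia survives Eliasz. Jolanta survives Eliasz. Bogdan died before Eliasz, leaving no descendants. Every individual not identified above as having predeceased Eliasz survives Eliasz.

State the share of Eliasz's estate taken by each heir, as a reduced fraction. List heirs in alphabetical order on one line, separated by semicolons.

There is no surviving spouse, so the entire estate passes to Eliasz's descendants per stirpes.
Bogdan left no surviving issue, so that branch lapses and is disregarded.
The estate is divided into 2 equal shares of 1/2 among Waclaw, Danuta.
Waclaw predeceased; the 1/2 allotted to Waclaw's branch passes to Waclaw's issue by representation.
The 1/2 is divided into 4 equal shares of 1/8 among Mieczyslaw, Franciszka, Agnieszka, Grzegorz.
Mieczyslaw predeceased; the 1/8 allotted to Mieczyslaw's branch passes to Mieczyslaw's issue by representation.
The 1/8 is divided into 3 equal shares of 1/24 among Czeslaw, Halina, Stanislawa.
Czeslaw is living and takes 1/24.
Halina predeceased; the 1/24 allotted to Halina's branch passes to Halina's issue by representation.
The 1/24 is divided into 3 equal shares of 1/72 among Ireneusz, Ludmila, Kazimierz.
Ireneusz is living and takes 1/72.
Ludmila is living and takes 1/72.
Kazimierz is living and takes 1/72.
Stanislawa is living and takes 1/24.
Franciszka is living and takes 1/8.
Agnieszka is living and takes 1/8.
Grzegorz is living and takes 1/8.
Danuta predeceased; the 1/2 allotted to Danuta's branch passes to Danuta's issue by representation.
The 1/2 is divided into 3 equal shares of 1/6 among Radoslaw, Pelagia, Jolanta.
Radoslaw is living and takes 1/6.
Pelagia is living and takes 1/6.
Jolanta is living and takes 1/6.

Agnieszka 1/8; Czeslaw 1/24; Franciszka 1/8; Grzegorz 1/8; Ireneusz 1/72; Jolanta 1/6; Kazimierz 1/72; Ludmila 1/72; Pelagia 1/6; Radoslaw 1/6; Stanislawa 1/24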